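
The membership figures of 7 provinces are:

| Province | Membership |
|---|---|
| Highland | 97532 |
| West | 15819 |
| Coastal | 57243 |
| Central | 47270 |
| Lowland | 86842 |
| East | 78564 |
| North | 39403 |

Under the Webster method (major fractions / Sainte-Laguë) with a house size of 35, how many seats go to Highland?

8

Standard divisor 422673/35 ≈ 12076.371; standard quotas: Highland 8.076, West 1.310, Coastal 4.740, Central 3.914, Lowland 7.191, East 6.506, North 3.263.
Rounding to the nearest integer gives Highland 8, West 1, Coastal 5, Central 4, Lowland 7, East 7, North 3 — total 35, matching the house size, so no adjustment is needed.
Highland receives 8.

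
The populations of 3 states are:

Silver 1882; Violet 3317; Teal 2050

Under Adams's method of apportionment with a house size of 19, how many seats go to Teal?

Standard divisor 7249/19 ≈ 381.526; standard quotas: Silver 4.933, Violet 8.694, Teal 5.373.
Rounding up gives 5, 9, 6 = 20 seats, so the divisor must be adjusted.
With modified divisor 412: modified quotas Silver 4.568, Violet 8.051, Teal 4.976.
Rounding up: Silver 5, Violet 9, Teal 5 (total 19).
Teal receives 5.

5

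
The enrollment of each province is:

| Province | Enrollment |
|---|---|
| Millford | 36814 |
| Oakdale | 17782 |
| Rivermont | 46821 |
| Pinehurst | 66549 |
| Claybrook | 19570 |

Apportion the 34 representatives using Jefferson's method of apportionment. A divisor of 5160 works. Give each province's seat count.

Millford: 7, Oakdale: 3, Rivermont: 9, Pinehurst: 12, Claybrook: 3

With modified divisor 5160: modified quotas Millford 7.134, Oakdale 3.446, Rivermont 9.074, Pinehurst 12.897, Claybrook 3.793.
Rounding down: Millford 7, Oakdale 3, Rivermont 9, Pinehurst 12, Claybrook 3 (total 34).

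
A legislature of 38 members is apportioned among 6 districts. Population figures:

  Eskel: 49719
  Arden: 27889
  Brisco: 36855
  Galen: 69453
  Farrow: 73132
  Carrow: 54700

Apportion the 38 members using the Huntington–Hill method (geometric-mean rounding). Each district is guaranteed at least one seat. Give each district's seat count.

Eskel=6, Arden=3, Brisco=5, Galen=8, Farrow=9, Carrow=7

With divisor 8213: modified quotas Eskel 6.054, Arden 3.396, Brisco 4.487, Galen 8.456, Farrow 8.904, Carrow 6.660.
Geometric-mean thresholds: Eskel √(6·7)=6.481, Arden √(3·4)=3.464, Brisco √(4·5)=4.472, Galen √(8·9)=8.485, Farrow √(8·9)=8.485, Carrow √(6·7)=6.481.
Each quota rounded against its threshold gives Eskel 6, Arden 3, Brisco 5, Galen 8, Farrow 9, Carrow 7 (total 38).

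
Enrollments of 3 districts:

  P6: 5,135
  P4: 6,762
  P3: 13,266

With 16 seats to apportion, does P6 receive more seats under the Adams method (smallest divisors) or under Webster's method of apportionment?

Adams: P6 4, P4 4, P3 8.
Webster: P6 3, P4 4, P3 9.
P6 gets 4 under Adams and 3 under Webster.

Adams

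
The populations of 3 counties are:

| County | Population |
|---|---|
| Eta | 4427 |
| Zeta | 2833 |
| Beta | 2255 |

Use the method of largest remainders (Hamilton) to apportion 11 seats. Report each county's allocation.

The standard divisor is 9515/11 = 865.
Standard quotas: Eta 5.118, Zeta 3.275, Beta 2.607.
Lower quotas: Eta 5, Zeta 3, Beta 2 (sum 10, leaving 1 seat).
Remainders in descending order: Beta 0.607, Zeta 0.275, Eta 0.118.
The surplus seat goes to Beta.

Eta 5; Zeta 3; Beta 3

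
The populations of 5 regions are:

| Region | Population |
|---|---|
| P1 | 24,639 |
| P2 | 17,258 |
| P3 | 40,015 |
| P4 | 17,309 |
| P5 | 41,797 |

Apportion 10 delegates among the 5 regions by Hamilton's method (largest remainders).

The standard divisor is 141018/10 ≈ 14101.8.
Standard quotas: P1 1.7472, P2 1.2238, P3 2.8376, P4 1.2274, P5 2.9639.
Lower quotas: P1 1, P2 1, P3 2, P4 1, P5 2 (sum 7, leaving 3 seats).
Remainders in descending order: P5 0.9639, P3 0.8376, P1 0.7472, P4 0.2274, P2 0.2238.
Largest remainders: P5, P3, P1 receive the extra seats.

P1: 2, P2: 1, P3: 3, P4: 1, P5: 3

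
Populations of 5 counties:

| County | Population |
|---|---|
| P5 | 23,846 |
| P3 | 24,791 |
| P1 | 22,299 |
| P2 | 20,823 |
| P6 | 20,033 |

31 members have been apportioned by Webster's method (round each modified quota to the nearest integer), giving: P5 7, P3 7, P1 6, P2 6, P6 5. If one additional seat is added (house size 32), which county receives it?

Priority for the next seat is population ÷ (current seats + 0.5).
Priorities: P5 3179.467, P3 3305.467, P1 3430.615, P2 3203.538, P6 3642.364.
Highest priority: P6.

P6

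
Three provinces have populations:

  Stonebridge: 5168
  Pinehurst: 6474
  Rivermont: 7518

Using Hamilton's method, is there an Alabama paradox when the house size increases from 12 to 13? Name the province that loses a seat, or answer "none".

At 12 seats: Stonebridge 3, Pinehurst 4, Rivermont 5.
At 13 seats: Stonebridge 4, Pinehurst 4, Rivermont 5.
No province's allocation decreased.

none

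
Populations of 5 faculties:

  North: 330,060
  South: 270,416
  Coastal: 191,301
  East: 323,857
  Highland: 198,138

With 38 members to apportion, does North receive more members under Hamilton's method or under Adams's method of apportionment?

Hamilton: North 10, South 8, Coastal 5, East 9, Highland 6.
Adams: North 9, South 8, Coastal 6, East 9, Highland 6.
North gets 10 under Hamilton and 9 under Adams.

Hamilton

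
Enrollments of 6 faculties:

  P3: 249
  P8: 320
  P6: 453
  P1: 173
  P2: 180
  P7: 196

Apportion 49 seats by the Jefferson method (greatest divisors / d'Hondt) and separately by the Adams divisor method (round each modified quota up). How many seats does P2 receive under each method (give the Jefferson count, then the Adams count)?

5 and 6

Jefferson: P3 8, P8 10, P6 15, P1 5, P2 5, P7 6.
Adams: P3 8, P8 10, P6 14, P1 5, P2 6, P7 6.
P2 gets 5 under Jefferson and 6 under Adams.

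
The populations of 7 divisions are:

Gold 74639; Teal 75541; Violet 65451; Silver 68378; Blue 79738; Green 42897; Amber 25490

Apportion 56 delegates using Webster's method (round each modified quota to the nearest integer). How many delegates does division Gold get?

Standard divisor 432134/56 ≈ 7716.679; standard quotas: Gold 9.672, Teal 9.789, Violet 8.482, Silver 8.861, Blue 10.333, Green 5.559, Amber 3.303.
Rounding to the nearest integer gives Gold 10, Teal 10, Violet 8, Silver 9, Blue 10, Green 6, Amber 3 — total 56, matching the house size, so no adjustment is needed.
Gold receives 10.

10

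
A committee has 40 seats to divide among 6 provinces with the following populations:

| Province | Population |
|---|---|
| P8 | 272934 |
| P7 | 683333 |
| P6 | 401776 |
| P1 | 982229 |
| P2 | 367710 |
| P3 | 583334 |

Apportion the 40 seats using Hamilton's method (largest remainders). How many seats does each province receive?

P8 3; P7 8; P6 5; P1 12; P2 5; P3 7

Standard divisor: 3291316 ÷ 40 ≈ 82282.9.
Standard quotas: P8 3.3170, P7 8.3047, P6 4.8829, P1 11.9372, P2 4.4689, P3 7.0894.
Lower quotas: P8 3, P7 8, P6 4, P1 11, P2 4, P3 7 (sum 37, leaving 3 seats).
Remainders in descending order: P1 0.9372, P6 0.8829, P2 0.4689, P8 0.3170, P7 0.3047, P3 0.0894.
Largest remainders: P1, P6, P2 receive the extra seats.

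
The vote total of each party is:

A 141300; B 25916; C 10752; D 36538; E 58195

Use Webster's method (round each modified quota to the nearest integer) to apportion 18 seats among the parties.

Standard divisor 272701/18 ≈ 15150.056; standard quotas: A 9.327, B 1.711, C 0.710, D 2.412, E 3.841.
Rounding to the nearest integer gives A 9, B 2, C 1, D 2, E 4 — total 18, matching the house size, so no adjustment is needed.

A 9, B 2, C 1, D 2, E 4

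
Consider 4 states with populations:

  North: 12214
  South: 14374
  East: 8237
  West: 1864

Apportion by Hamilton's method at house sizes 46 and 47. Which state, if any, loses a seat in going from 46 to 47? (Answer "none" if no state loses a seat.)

West

At 46 seats: North 15, South 18, East 10, West 3.
At 47 seats: North 16, South 18, East 11, West 2.
West drops from 3 to 2.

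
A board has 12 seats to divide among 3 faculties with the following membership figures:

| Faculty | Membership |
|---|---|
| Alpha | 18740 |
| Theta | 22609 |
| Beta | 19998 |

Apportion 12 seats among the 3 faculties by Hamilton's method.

Total 61347; standard divisor 61347/12 ≈ 5112.25.
Standard quotas: Alpha 3.6657, Theta 4.4225, Beta 3.9118.
Lower quotas: Alpha 3, Theta 4, Beta 3 (sum 10, leaving 2 seats).
Remainders in descending order: Beta 0.9118, Alpha 0.6657, Theta 0.4225.
Largest remainders: Beta, Alpha receive the extra seats.

Alpha=4; Theta=4; Beta=4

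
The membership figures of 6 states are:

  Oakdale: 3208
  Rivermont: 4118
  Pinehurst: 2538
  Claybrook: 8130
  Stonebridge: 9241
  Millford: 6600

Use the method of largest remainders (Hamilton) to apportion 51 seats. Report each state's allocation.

Total 33835; standard divisor 33835/51 ≈ 663.431.
Standard quotas: Oakdale 4.8355, Rivermont 6.2071, Pinehurst 3.8256, Claybrook 12.2545, Stonebridge 13.9291, Millford 9.9483.
Lower quotas: Oakdale 4, Rivermont 6, Pinehurst 3, Claybrook 12, Stonebridge 13, Millford 9 (sum 47, leaving 4 seats).
Remainders in descending order: Millford 0.9483, Stonebridge 0.9291, Oakdale 0.8355, Pinehurst 0.8256, Claybrook 0.2545, Rivermont 0.2071.
Largest remainders: Millford, Stonebridge, Oakdale, Pinehurst receive the extra seats.

Oakdale 5, Rivermont 6, Pinehurst 4, Claybrook 12, Stonebridge 14, Millford 10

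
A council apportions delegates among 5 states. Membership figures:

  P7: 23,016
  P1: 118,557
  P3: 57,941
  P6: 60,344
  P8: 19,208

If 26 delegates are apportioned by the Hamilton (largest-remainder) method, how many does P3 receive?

5

Standard divisor: 279066 ÷ 26 ≈ 10733.308.
Standard quotas: P7 2.1444, P1 11.0457, P3 5.3982, P6 5.6221, P8 1.7896.
Lower quotas: P7 2, P1 11, P3 5, P6 5, P8 1 (sum 24, leaving 2 seats).
Remainders in descending order: P8 0.7896, P6 0.6221, P3 0.3982, P7 0.1444, P1 0.0457.
The surplus seats go to P8, P6.
P3 receives 5.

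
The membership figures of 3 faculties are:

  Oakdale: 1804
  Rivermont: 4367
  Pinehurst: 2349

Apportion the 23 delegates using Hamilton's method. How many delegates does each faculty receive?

Oakdale 5; Rivermont 12; Pinehurst 6

Total 8520; standard divisor 8520/23 ≈ 370.435.
Standard quotas: Oakdale 4.870, Rivermont 11.789, Pinehurst 6.341.
Lower quotas: Oakdale 4, Rivermont 11, Pinehurst 6 (sum 21, leaving 2 seats).
Remainders in descending order: Oakdale 0.870, Rivermont 0.789, Pinehurst 0.341.
Largest remainders: Oakdale, Rivermont receive the extra seats.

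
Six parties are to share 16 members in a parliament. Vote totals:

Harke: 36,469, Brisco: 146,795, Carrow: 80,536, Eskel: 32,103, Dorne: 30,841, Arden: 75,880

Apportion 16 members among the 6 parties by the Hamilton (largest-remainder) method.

Harke 2; Brisco 6; Carrow 3; Eskel 1; Dorne 1; Arden 3

The standard divisor is 402624/16 = 25164.
Standard quotas: Harke 1.4493, Brisco 5.8335, Carrow 3.2004, Eskel 1.2758, Dorne 1.2256, Arden 3.0154.
Lower quotas: Harke 1, Brisco 5, Carrow 3, Eskel 1, Dorne 1, Arden 3 (sum 14, leaving 2 seats).
Remainders in descending order: Brisco 0.8335, Harke 0.4493, Eskel 0.2758, Dorne 0.2256, Carrow 0.2004, Arden 0.0154.
Largest remainders: Brisco, Harke receive the extra seats.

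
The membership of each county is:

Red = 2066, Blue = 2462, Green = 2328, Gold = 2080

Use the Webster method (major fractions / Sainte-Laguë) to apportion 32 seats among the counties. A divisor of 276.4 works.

With modified divisor 276.4: modified quotas Red 7.475, Blue 8.907, Green 8.423, Gold 7.525.
Rounding to the nearest integer: Red 7, Blue 9, Green 8, Gold 8 (total 32).

Red=7; Blue=9; Green=8; Gold=8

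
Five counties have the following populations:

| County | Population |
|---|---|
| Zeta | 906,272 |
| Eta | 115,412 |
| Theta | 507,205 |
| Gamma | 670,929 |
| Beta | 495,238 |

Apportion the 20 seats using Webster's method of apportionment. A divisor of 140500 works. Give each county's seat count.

With modified divisor 140500: modified quotas Zeta 6.450, Eta 0.821, Theta 3.610, Gamma 4.775, Beta 3.525.
Rounding to the nearest integer: Zeta 6, Eta 1, Theta 4, Gamma 5, Beta 4 (total 20).

Zeta 6; Eta 1; Theta 4; Gamma 5; Beta 4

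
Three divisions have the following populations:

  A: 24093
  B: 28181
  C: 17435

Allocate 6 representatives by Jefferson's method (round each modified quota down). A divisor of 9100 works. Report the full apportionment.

With modified divisor 9100: modified quotas A 2.648, B 3.097, C 1.916.
Rounding down: A 2, B 3, C 1 (total 6).

A 2; B 3; C 1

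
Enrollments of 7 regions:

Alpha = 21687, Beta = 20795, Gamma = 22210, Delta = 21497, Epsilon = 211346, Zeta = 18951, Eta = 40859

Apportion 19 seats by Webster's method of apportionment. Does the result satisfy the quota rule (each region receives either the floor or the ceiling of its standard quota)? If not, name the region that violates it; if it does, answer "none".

Standard quotas: Alpha 1.153, Beta 1.106, Gamma 1.181, Delta 1.143, Epsilon 11.237, Zeta 1.008, Eta 2.172.
Webster allocation: Alpha 1, Beta 1, Gamma 1, Delta 1, Epsilon 12, Zeta 1, Eta 2.
Every allocation lies between the lower and upper quota.

none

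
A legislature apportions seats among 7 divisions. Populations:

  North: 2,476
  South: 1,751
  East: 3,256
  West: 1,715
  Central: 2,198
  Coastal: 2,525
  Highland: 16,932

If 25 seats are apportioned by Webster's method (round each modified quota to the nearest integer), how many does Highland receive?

Standard divisor 30853/25 ≈ 1234.12; standard quotas: North 2.006, South 1.419, East 2.638, West 1.390, Central 1.781, Coastal 2.046, Highland 13.720.
Rounding to the nearest integer gives North 2, South 1, East 3, West 1, Central 2, Coastal 2, Highland 14 — total 25, matching the house size, so no adjustment is needed.
Highland receives 14.

14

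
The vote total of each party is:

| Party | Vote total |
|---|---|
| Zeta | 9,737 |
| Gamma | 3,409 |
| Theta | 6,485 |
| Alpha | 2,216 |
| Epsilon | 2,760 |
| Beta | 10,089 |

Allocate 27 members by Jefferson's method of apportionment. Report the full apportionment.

Standard divisor 34696/27 ≈ 1285.037; standard quotas: Zeta 7.577, Gamma 2.653, Theta 5.047, Alpha 1.724, Epsilon 2.148, Beta 7.851.
Rounding down gives 7, 2, 5, 1, 2, 7 = 24 seats, so the divisor must be adjusted.
With modified divisor 1128.7: modified quotas Zeta 8.627, Gamma 3.020, Theta 5.746, Alpha 1.963, Epsilon 2.445, Beta 8.939.
Rounding down: Zeta 8, Gamma 3, Theta 5, Alpha 1, Epsilon 2, Beta 8 (total 27).

Zeta=8, Gamma=3, Theta=5, Alpha=1, Epsilon=2, Beta=8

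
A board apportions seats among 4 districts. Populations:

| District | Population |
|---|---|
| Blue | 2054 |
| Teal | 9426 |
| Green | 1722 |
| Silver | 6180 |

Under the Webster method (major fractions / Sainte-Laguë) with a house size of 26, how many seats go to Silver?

Standard divisor 19382/26 ≈ 745.462; standard quotas: Blue 2.755, Teal 12.645, Green 2.310, Silver 8.290.
Rounding to the nearest integer gives Blue 3, Teal 13, Green 2, Silver 8 — total 26, matching the house size, so no adjustment is needed.
Silver receives 8.

8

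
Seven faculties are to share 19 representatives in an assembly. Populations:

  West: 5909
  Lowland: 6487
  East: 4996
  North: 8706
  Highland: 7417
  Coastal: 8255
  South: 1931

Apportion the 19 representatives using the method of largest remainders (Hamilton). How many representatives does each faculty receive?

Total 43701; standard divisor 43701/19 ≈ 2300.053.
Standard quotas: West 2.5691, Lowland 2.8204, East 2.1721, North 3.7851, Highland 3.2247, Coastal 3.5890, South 0.8395.
Lower quotas: West 2, Lowland 2, East 2, North 3, Highland 3, Coastal 3, South 0 (sum 15, leaving 4 seats).
Remainders in descending order: South 0.8395, Lowland 0.8204, North 0.7851, Coastal 0.5890, West 0.5691, Highland 0.2247, East 0.1721.
Largest remainders: South, Lowland, North, Coastal receive the extra seats.

West: 2; Lowland: 3; East: 2; North: 4; Highland: 3; Coastal: 4; South: 1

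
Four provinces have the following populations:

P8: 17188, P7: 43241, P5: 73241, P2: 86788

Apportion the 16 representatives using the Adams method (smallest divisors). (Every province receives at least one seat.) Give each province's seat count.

P8=2, P7=3, P5=5, P2=6

Standard divisor 220458/16 ≈ 13778.625; standard quotas: P8 1.247, P7 3.138, P5 5.316, P2 6.299.
Rounding up gives 2, 4, 6, 7 = 19 seats, so the divisor must be adjusted.
With modified divisor 15900: modified quotas P8 1.081, P7 2.720, P5 4.606, P2 5.458.
Rounding up: P8 2, P7 3, P5 5, P2 6 (total 16).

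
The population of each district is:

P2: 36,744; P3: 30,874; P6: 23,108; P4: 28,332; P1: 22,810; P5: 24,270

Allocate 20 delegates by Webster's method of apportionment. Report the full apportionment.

P2: 4, P3: 4, P6: 3, P4: 3, P1: 3, P5: 3

Standard divisor 166138/20 ≈ 8306.9; standard quotas: P2 4.423, P3 3.717, P6 2.782, P4 3.411, P1 2.746, P5 2.922.
Rounding to the nearest integer gives P2 4, P3 4, P6 3, P4 3, P1 3, P5 3 — total 20, matching the house size, so no adjustment is needed.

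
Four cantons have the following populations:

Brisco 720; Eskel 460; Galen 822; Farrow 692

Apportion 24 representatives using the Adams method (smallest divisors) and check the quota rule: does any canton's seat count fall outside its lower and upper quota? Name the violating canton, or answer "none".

none

Standard quotas: Brisco 6.414, Eskel 4.098, Galen 7.323, Farrow 6.165.
Adams allocation: Brisco 7, Eskel 4, Galen 7, Farrow 6.
Every allocation lies between the lower and upper quota.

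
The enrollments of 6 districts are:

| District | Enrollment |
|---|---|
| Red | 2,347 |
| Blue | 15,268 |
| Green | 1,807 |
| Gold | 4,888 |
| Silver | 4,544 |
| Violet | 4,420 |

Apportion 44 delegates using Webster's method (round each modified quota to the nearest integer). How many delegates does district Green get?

2

Standard divisor 33274/44 ≈ 756.227; standard quotas: Red 3.104, Blue 20.190, Green 2.389, Gold 6.464, Silver 6.009, Violet 5.845.
Rounding to the nearest integer gives 3, 20, 2, 6, 6, 6 = 43 seats, so the divisor must be adjusted.
With modified divisor 748: modified quotas Red 3.138, Blue 20.412, Green 2.416, Gold 6.535, Silver 6.075, Violet 5.909.
Rounding to the nearest integer: Red 3, Blue 20, Green 2, Gold 7, Silver 6, Violet 6 (total 44).
Green receives 2.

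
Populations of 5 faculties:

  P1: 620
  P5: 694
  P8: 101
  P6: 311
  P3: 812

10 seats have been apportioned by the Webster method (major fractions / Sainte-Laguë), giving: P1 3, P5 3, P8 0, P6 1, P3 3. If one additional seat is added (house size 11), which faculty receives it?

Priority for the next seat is population ÷ (current seats + 0.5).
Priorities: P1 177.143, P5 198.286, P8 202.000, P6 207.333, P3 232.000.
Highest priority: P3.

P3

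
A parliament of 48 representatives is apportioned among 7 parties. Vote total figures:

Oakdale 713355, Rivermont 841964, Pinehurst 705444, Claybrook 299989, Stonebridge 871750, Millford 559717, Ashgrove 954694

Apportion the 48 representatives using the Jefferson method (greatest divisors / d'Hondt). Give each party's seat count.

Oakdale=7, Rivermont=8, Pinehurst=7, Claybrook=3, Stonebridge=9, Millford=5, Ashgrove=9

Standard divisor 4946913/48 ≈ 103060.688; standard quotas: Oakdale 6.922, Rivermont 8.170, Pinehurst 6.845, Claybrook 2.911, Stonebridge 8.459, Millford 5.431, Ashgrove 9.263.
Rounding down gives 6, 8, 6, 2, 8, 5, 9 = 44 seats, so the divisor must be adjusted.
With modified divisor 96200: modified quotas Oakdale 7.415, Rivermont 8.752, Pinehurst 7.333, Claybrook 3.118, Stonebridge 9.062, Millford 5.818, Ashgrove 9.924.
Rounding down: Oakdale 7, Rivermont 8, Pinehurst 7, Claybrook 3, Stonebridge 9, Millford 5, Ashgrove 9 (total 48).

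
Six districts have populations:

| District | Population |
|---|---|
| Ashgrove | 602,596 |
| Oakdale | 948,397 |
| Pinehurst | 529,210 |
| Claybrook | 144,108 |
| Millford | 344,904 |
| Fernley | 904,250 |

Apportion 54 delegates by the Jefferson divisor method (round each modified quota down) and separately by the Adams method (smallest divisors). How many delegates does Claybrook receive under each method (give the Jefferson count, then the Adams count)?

Jefferson: Ashgrove 9, Oakdale 15, Pinehurst 8, Claybrook 2, Millford 5, Fernley 15.
Adams: Ashgrove 9, Oakdale 14, Pinehurst 8, Claybrook 3, Millford 6, Fernley 14.
Claybrook gets 2 under Jefferson and 3 under Adams.

2 and 3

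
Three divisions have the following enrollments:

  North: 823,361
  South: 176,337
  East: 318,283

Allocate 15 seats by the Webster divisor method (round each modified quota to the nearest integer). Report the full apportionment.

North 9, South 2, East 4

Standard divisor 1317981/15 ≈ 87865.4; standard quotas: North 9.371, South 2.007, East 3.622.
Rounding to the nearest integer gives North 9, South 2, East 4 — total 15, matching the house size, so no adjustment is needed.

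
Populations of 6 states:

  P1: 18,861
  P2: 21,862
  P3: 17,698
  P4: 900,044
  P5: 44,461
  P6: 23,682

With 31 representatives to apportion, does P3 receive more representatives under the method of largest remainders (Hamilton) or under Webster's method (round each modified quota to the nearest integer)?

Hamilton: P1 1, P2 1, P3 0, P4 27, P5 1, P6 1.
Webster: P1 1, P2 1, P3 1, P4 26, P5 1, P6 1.
P3 gets 0 under Hamilton and 1 under Webster.

Webster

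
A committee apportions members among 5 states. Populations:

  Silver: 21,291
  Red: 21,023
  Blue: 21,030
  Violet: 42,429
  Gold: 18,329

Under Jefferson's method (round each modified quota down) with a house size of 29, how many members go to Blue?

5

Standard divisor 124102/29 ≈ 4279.379; standard quotas: Silver 4.975, Red 4.913, Blue 4.914, Violet 9.915, Gold 4.283.
Rounding down gives 4, 4, 4, 9, 4 = 25 seats, so the divisor must be adjusted.
With modified divisor 4000: modified quotas Silver 5.323, Red 5.256, Blue 5.258, Violet 10.607, Gold 4.582.
Rounding down: Silver 5, Red 5, Blue 5, Violet 10, Gold 4 (total 29).
Blue receives 5.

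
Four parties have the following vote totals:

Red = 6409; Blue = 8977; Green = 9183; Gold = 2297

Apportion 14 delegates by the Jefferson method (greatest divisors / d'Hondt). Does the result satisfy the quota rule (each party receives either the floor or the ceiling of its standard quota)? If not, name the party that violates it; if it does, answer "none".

Standard quotas: Red 3.340, Blue 4.678, Green 4.785, Gold 1.197.
Jefferson allocation: Red 3, Blue 5, Green 5, Gold 1.
Every allocation lies between the lower and upper quota.

none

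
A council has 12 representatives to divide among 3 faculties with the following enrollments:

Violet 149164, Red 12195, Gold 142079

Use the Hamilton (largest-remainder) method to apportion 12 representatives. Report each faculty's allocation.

Total 303438; standard divisor 303438/12 ≈ 25286.5.
Standard quotas: Violet 5.8990, Red 0.4823, Gold 5.6188.
Lower quotas: Violet 5, Red 0, Gold 5 (sum 10, leaving 2 seats).
Remainders in descending order: Violet 0.8990, Gold 0.6188, Red 0.4823.
The surplus seats go to Violet, Gold.

Violet 6, Red 0, Gold 6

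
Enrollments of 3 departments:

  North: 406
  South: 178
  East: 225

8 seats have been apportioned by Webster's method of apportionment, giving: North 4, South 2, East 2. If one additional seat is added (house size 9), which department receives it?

North

Priority for the next seat is population ÷ (current seats + 0.5).
Priorities: North 90.222, South 71.200, East 90.000.
Highest priority: North.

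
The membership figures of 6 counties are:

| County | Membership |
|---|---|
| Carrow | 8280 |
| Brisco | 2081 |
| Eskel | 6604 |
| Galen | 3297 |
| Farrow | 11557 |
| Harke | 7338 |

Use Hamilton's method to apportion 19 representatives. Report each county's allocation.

Total 39157; standard divisor 39157/19 ≈ 2060.895.
Standard quotas: Carrow 4.0177, Brisco 1.0098, Eskel 3.2044, Galen 1.5998, Farrow 5.6078, Harke 3.5606.
Lower quotas: Carrow 4, Brisco 1, Eskel 3, Galen 1, Farrow 5, Harke 3 (sum 17, leaving 2 seats).
Remainders in descending order: Farrow 0.6078, Galen 0.5998, Harke 0.5606, Eskel 0.2044, Carrow 0.0177, Brisco 0.0098.
Largest remainders: Farrow, Galen receive the extra seats.

Carrow 4, Brisco 1, Eskel 3, Galen 2, Farrow 6, Harke 3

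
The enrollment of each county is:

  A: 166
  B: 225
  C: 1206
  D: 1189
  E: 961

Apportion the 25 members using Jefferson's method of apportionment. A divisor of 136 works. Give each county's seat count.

A: 1; B: 1; C: 8; D: 8; E: 7

With modified divisor 136: modified quotas A 1.221, B 1.654, C 8.868, D 8.743, E 7.066.
Rounding down: A 1, B 1, C 8, D 8, E 7 (total 25).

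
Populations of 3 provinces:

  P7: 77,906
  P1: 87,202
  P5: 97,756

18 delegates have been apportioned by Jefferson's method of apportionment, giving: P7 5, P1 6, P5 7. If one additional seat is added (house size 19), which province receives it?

Priority for the next seat is population ÷ (current seats + 1).
Priorities: P7 12984.333, P1 12457.429, P5 12219.500.
Highest priority: P7.

P7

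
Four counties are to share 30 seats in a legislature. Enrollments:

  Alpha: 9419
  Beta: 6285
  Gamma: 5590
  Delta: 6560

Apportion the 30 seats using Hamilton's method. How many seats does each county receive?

Alpha=10, Beta=7, Gamma=6, Delta=7

Standard divisor: 27854 ÷ 30 ≈ 928.467.
Standard quotas: Alpha 10.1447, Beta 6.7692, Gamma 6.0207, Delta 7.0654.
Lower quotas: Alpha 10, Beta 6, Gamma 6, Delta 7 (sum 29, leaving 1 seat).
Remainders in descending order: Beta 0.7692, Alpha 0.1447, Delta 0.0654, Gamma 0.0207.
The surplus seat goes to Beta.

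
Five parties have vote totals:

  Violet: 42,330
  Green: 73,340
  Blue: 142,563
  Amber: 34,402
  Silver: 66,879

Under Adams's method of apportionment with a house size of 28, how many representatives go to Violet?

Standard divisor 359514/28 ≈ 12839.786; standard quotas: Violet 3.297, Green 5.712, Blue 11.103, Amber 2.679, Silver 5.209.
Rounding up gives 4, 6, 12, 3, 6 = 31 seats, so the divisor must be adjusted.
With modified divisor 14212.4: modified quotas Violet 2.978, Green 5.160, Blue 10.031, Amber 2.421, Silver 4.706.
Rounding up: Violet 3, Green 6, Blue 11, Amber 3, Silver 5 (total 28).
Violet receives 3.

3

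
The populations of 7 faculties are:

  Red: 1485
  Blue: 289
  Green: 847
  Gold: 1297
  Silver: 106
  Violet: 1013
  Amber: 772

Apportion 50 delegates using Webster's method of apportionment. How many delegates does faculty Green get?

7

Standard divisor 5809/50 ≈ 116.18; standard quotas: Red 12.782, Blue 2.488, Green 7.290, Gold 11.164, Silver 0.912, Violet 8.719, Amber 6.645.
Rounding to the nearest integer gives Red 13, Blue 2, Green 7, Gold 11, Silver 1, Violet 9, Amber 7 — total 50, matching the house size, so no adjustment is needed.
Green receives 7.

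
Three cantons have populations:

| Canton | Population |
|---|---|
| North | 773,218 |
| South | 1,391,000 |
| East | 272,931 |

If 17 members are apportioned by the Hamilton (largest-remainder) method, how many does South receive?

Standard divisor: 2437149 ÷ 17 ≈ 143361.706.
Standard quotas: North 5.3935, South 9.7027, East 1.9038.
Lower quotas: North 5, South 9, East 1 (sum 15, leaving 2 seats).
Remainders in descending order: East 0.9038, South 0.7027, North 0.3935.
Largest remainders: East, South receive the extra seats.
South receives 10.

10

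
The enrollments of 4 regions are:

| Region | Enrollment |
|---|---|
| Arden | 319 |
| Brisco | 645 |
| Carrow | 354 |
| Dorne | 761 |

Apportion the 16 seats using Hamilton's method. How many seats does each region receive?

The standard divisor is 2079/16 ≈ 129.938.
Standard quotas: Arden 2.455, Brisco 4.964, Carrow 2.724, Dorne 5.857.
Lower quotas: Arden 2, Brisco 4, Carrow 2, Dorne 5 (sum 13, leaving 3 seats).
Remainders in descending order: Brisco 0.964, Dorne 0.857, Carrow 0.724, Arden 0.455.
Largest remainders: Brisco, Dorne, Carrow receive the extra seats.

Arden 2; Brisco 5; Carrow 3; Dorne 6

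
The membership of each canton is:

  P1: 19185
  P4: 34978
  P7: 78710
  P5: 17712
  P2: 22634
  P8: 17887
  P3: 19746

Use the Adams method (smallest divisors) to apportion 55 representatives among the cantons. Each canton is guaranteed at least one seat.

P1=5, P4=9, P7=20, P5=5, P2=6, P8=5, P3=5

Standard divisor 210852/55 ≈ 3833.673; standard quotas: P1 5.004, P4 9.124, P7 20.531, P5 4.620, P2 5.904, P8 4.666, P3 5.151.
Rounding up gives 6, 10, 21, 5, 6, 5, 6 = 59 seats, so the divisor must be adjusted.
With modified divisor 4000: modified quotas P1 4.796, P4 8.745, P7 19.677, P5 4.428, P2 5.659, P8 4.472, P3 4.936.
Rounding up: P1 5, P4 9, P7 20, P5 5, P2 6, P8 5, P3 5 (total 55).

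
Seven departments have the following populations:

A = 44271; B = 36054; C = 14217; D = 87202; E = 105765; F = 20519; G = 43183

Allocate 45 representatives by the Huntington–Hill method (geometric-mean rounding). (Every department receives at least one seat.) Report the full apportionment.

A 6, B 5, C 2, D 11, E 13, F 3, G 5

With divisor 7973: modified quotas A 5.553, B 4.522, C 1.783, D 10.937, E 13.265, F 2.574, G 5.416.
Geometric-mean thresholds: A √(5·6)=5.477, B √(4·5)=4.472, C √(1·2)=1.414, D √(10·11)=10.488, E √(13·14)=13.491, F √(2·3)=2.449, G √(5·6)=5.477.
Each quota rounded against its threshold gives A 6, B 5, C 2, D 11, E 13, F 3, G 5 (total 45).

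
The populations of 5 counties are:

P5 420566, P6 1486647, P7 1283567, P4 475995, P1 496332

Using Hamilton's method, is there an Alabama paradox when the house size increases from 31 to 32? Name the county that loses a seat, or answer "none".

At 31 seats: P5 3, P6 11, P7 10, P4 3, P1 4.
At 32 seats: P5 3, P6 11, P7 10, P4 4, P1 4.
No county's allocation decreased.

none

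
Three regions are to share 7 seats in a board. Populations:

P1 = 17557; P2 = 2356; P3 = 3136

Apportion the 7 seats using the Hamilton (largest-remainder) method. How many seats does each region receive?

P1 5, P2 1, P3 1

The standard divisor is 23049/7 ≈ 3292.714.
Standard quotas: P1 5.3321, P2 0.7155, P3 0.9524.
Lower quotas: P1 5, P2 0, P3 0 (sum 5, leaving 2 seats).
Remainders in descending order: P3 0.9524, P2 0.7155, P1 0.3321.
The surplus seats go to P3, P2.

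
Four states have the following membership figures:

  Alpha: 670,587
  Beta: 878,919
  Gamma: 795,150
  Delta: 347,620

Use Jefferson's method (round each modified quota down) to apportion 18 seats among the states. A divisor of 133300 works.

With modified divisor 133300: modified quotas Alpha 5.031, Beta 6.594, Gamma 5.965, Delta 2.608.
Rounding down: Alpha 5, Beta 6, Gamma 5, Delta 2 (total 18).

Alpha: 5; Beta: 6; Gamma: 5; Delta: 2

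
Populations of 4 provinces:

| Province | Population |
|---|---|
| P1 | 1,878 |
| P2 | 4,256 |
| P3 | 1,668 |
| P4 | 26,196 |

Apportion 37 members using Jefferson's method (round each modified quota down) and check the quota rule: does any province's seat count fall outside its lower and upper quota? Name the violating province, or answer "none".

Standard quotas: P1 2.044, P2 4.632, P3 1.815, P4 28.509.
Jefferson allocation: P1 2, P2 4, P3 1, P4 30.
P4 has quota 28.509 (lower 28, upper 29) but receives 30 — outside the quota interval.

P4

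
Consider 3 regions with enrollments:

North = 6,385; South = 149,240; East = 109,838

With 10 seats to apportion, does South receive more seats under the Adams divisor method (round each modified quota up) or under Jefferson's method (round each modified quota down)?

Adams: North 1, South 5, East 4.
Jefferson: North 0, South 6, East 4.
South gets 5 under Adams and 6 under Jefferson.

Jefferson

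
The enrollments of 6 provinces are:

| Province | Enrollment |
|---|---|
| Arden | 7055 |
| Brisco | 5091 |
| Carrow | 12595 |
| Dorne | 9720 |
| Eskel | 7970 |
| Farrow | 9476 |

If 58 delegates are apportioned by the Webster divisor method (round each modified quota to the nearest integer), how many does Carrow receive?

14

Standard divisor 51907/58 ≈ 894.948; standard quotas: Arden 7.883, Brisco 5.689, Carrow 14.073, Dorne 10.861, Eskel 8.906, Farrow 10.588.
Rounding to the nearest integer gives 8, 6, 14, 11, 9, 11 = 59 seats, so the divisor must be adjusted.
With modified divisor 910: modified quotas Arden 7.753, Brisco 5.595, Carrow 13.841, Dorne 10.681, Eskel 8.758, Farrow 10.413.
Rounding to the nearest integer: Arden 8, Brisco 6, Carrow 14, Dorne 11, Eskel 9, Farrow 10 (total 58).
Carrow receives 14.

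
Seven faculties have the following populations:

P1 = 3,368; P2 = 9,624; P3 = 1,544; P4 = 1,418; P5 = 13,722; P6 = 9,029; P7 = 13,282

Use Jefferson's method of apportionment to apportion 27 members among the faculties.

P1=2, P2=5, P3=0, P4=0, P5=8, P6=5, P7=7

Standard divisor 51987/27 ≈ 1925.444; standard quotas: P1 1.749, P2 4.998, P3 0.802, P4 0.736, P5 7.127, P6 4.689, P7 6.898.
Rounding down gives 1, 4, 0, 0, 7, 4, 6 = 22 seats, so the divisor must be adjusted.
With modified divisor 1665: modified quotas P1 2.023, P2 5.780, P3 0.927, P4 0.852, P5 8.241, P6 5.423, P7 7.977.
Rounding down: P1 2, P2 5, P3 0, P4 0, P5 8, P6 5, P7 7 (total 27).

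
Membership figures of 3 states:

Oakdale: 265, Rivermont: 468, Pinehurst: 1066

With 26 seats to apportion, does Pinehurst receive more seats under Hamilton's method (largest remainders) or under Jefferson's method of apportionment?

Jefferson

Hamilton: Oakdale 4, Rivermont 7, Pinehurst 15.
Jefferson: Oakdale 3, Rivermont 7, Pinehurst 16.
Pinehurst gets 15 under Hamilton and 16 under Jefferson.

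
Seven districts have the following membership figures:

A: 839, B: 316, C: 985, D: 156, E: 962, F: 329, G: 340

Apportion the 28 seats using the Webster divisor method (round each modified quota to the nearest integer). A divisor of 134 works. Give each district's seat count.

With modified divisor 134: modified quotas A 6.261, B 2.358, C 7.351, D 1.164, E 7.179, F 2.455, G 2.537.
Rounding to the nearest integer: A 6, B 2, C 7, D 1, E 7, F 2, G 3 (total 28).

A 6, B 2, C 7, D 1, E 7, F 2, G 3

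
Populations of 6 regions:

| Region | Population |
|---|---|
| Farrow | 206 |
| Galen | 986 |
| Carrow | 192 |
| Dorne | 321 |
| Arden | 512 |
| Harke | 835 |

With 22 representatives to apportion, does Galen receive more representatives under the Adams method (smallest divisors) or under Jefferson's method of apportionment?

Jefferson

Adams: Farrow 2, Galen 6, Carrow 2, Dorne 2, Arden 4, Harke 6.
Jefferson: Farrow 1, Galen 8, Carrow 1, Dorne 2, Arden 4, Harke 6.
Galen gets 6 under Adams and 8 under Jefferson.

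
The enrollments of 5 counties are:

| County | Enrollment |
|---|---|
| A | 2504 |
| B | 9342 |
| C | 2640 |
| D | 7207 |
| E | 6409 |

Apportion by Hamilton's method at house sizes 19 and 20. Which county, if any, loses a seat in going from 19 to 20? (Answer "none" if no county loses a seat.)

At 19 seats: A 2, B 6, C 2, D 5, E 4.
At 20 seats: A 2, B 7, C 2, D 5, E 4.
No county's allocation decreased.

none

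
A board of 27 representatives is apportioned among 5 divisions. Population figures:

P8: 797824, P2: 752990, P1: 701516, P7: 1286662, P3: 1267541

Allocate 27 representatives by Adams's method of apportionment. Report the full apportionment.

P8 5, P2 4, P1 4, P7 7, P3 7

Standard divisor 4806533/27 ≈ 178019.741; standard quotas: P8 4.482, P2 4.230, P1 3.941, P7 7.228, P3 7.120.
Rounding up gives 5, 5, 4, 8, 8 = 30 seats, so the divisor must be adjusted.
With modified divisor 193900: modified quotas P8 4.115, P2 3.883, P1 3.618, P7 6.636, P3 6.537.
Rounding up: P8 5, P2 4, P1 4, P7 7, P3 7 (total 27).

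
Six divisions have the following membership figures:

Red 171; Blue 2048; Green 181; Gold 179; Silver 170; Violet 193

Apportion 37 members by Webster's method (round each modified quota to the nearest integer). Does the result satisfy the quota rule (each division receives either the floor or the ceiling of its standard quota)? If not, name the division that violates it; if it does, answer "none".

Blue

Standard quotas: Red 2.151, Blue 25.757, Green 2.276, Gold 2.251, Silver 2.138, Violet 2.427.
Webster allocation: Red 2, Blue 27, Green 2, Gold 2, Silver 2, Violet 2.
Blue has quota 25.757 (lower 25, upper 26) but receives 27 — outside the quota interval.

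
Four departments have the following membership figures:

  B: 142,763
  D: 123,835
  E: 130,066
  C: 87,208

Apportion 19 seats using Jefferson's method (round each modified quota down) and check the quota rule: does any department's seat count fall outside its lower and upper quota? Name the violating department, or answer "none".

Standard quotas: B 5.606, D 4.863, E 5.107, C 3.424.
Jefferson allocation: B 6, D 5, E 5, C 3.
Every allocation lies between the lower and upper quota.

none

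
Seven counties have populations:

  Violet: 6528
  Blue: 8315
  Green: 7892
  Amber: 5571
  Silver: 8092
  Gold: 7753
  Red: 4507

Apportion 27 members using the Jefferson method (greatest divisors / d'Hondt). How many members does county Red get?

2

Standard divisor 48658/27 ≈ 1802.148; standard quotas: Violet 3.622, Blue 4.614, Green 4.379, Amber 3.091, Silver 4.490, Gold 4.302, Red 2.501.
Rounding down gives 3, 4, 4, 3, 4, 4, 2 = 24 seats, so the divisor must be adjusted.
With modified divisor 1600: modified quotas Violet 4.080, Blue 5.197, Green 4.933, Amber 3.482, Silver 5.058, Gold 4.846, Red 2.817.
Rounding down: Violet 4, Blue 5, Green 4, Amber 3, Silver 5, Gold 4, Red 2 (total 27).
Red receives 2.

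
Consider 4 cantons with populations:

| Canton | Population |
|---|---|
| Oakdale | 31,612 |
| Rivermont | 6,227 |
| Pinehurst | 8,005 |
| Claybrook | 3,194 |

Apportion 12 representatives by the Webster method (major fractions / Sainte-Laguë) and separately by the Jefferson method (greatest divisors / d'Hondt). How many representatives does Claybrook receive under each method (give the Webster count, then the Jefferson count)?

Webster: Oakdale 8, Rivermont 1, Pinehurst 2, Claybrook 1.
Jefferson: Oakdale 9, Rivermont 1, Pinehurst 2, Claybrook 0.
Claybrook gets 1 under Webster and 0 under Jefferson.

1 and 0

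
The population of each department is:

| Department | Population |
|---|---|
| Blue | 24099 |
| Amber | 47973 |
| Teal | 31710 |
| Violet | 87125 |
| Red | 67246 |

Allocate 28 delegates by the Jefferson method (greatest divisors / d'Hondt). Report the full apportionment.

Standard divisor 258153/28 ≈ 9219.75; standard quotas: Blue 2.614, Amber 5.203, Teal 3.439, Violet 9.450, Red 7.294.
Rounding down gives 2, 5, 3, 9, 7 = 26 seats, so the divisor must be adjusted.
With modified divisor 8200: modified quotas Blue 2.939, Amber 5.850, Teal 3.867, Violet 10.625, Red 8.201.
Rounding down: Blue 2, Amber 5, Teal 3, Violet 10, Red 8 (total 28).

Blue 2, Amber 5, Teal 3, Violet 10, Red 8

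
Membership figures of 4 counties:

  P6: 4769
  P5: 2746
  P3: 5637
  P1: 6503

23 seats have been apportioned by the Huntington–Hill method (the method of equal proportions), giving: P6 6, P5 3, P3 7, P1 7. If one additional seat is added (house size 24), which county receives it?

P1

Priority for the next seat is population ÷ (√(s·(s+1))).
Priorities: P6 735.873, P5 792.702, P3 753.276, P1 869.000.
Highest priority: P1.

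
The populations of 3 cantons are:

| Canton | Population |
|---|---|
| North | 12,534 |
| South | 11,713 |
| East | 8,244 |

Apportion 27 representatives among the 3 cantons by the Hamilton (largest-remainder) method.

The standard divisor is 32491/27 ≈ 1203.37.
Standard quotas: North 10.4157, South 9.7335, East 6.8508.
Lower quotas: North 10, South 9, East 6 (sum 25, leaving 2 seats).
Remainders in descending order: East 0.8508, South 0.7335, North 0.4157.
Largest remainders: East, South receive the extra seats.

North=10; South=10; East=7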